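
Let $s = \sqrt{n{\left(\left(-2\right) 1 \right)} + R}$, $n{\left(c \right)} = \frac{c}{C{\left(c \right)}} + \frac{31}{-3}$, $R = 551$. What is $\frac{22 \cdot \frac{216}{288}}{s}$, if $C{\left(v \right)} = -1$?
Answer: $\frac{3 \sqrt{1221}}{148} \approx 0.7083$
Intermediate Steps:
$n{\left(c \right)} = - \frac{31}{3} - c$ ($n{\left(c \right)} = \frac{c}{-1} + \frac{31}{-3} = c \left(-1\right) + 31 \left(- \frac{1}{3}\right) = - c - \frac{31}{3} = - \frac{31}{3} - c$)
$s = \frac{2 \sqrt{1221}}{3}$ ($s = \sqrt{\left(- \frac{31}{3} - \left(-2\right) 1\right) + 551} = \sqrt{\left(- \frac{31}{3} - -2\right) + 551} = \sqrt{\left(- \frac{31}{3} + 2\right) + 551} = \sqrt{- \frac{25}{3} + 551} = \sqrt{\frac{1628}{3}} = \frac{2 \sqrt{1221}}{3} \approx 23.295$)
$\frac{22 \cdot \frac{216}{288}}{s} = \frac{22 \cdot \frac{216}{288}}{\frac{2}{3} \sqrt{1221}} = 22 \cdot 216 \cdot \frac{1}{288} \frac{\sqrt{1221}}{814} = 22 \cdot \frac{3}{4} \frac{\sqrt{1221}}{814} = \frac{33 \frac{\sqrt{1221}}{814}}{2} = \frac{3 \sqrt{1221}}{148}$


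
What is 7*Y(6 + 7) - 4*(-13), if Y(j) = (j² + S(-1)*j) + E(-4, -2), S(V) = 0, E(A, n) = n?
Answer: 1221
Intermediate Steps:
Y(j) = -2 + j² (Y(j) = (j² + 0*j) - 2 = (j² + 0) - 2 = j² - 2 = -2 + j²)
7*Y(6 + 7) - 4*(-13) = 7*(-2 + (6 + 7)²) - 4*(-13) = 7*(-2 + 13²) + 52 = 7*(-2 + 169) + 52 = 7*167 + 52 = 1169 + 52 = 1221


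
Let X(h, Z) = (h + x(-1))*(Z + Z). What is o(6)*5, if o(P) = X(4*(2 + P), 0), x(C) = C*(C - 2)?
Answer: 0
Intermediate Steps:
x(C) = C*(-2 + C)
X(h, Z) = 2*Z*(3 + h) (X(h, Z) = (h - (-2 - 1))*(Z + Z) = (h - 1*(-3))*(2*Z) = (h + 3)*(2*Z) = (3 + h)*(2*Z) = 2*Z*(3 + h))
o(P) = 0 (o(P) = 2*0*(3 + 4*(2 + P)) = 2*0*(3 + (8 + 4*P)) = 2*0*(11 + 4*P) = 0)
o(6)*5 = 0*5 = 0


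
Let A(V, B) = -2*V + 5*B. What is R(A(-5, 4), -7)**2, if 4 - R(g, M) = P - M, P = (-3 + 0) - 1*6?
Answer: 36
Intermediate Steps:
P = -9 (P = -3 - 6 = -9)
R(g, M) = 13 + M (R(g, M) = 4 - (-9 - M) = 4 + (9 + M) = 13 + M)
R(A(-5, 4), -7)**2 = (13 - 7)**2 = 6**2 = 36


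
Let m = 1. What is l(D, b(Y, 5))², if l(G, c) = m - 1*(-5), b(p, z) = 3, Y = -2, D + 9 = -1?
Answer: 36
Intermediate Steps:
D = -10 (D = -9 - 1 = -10)
l(G, c) = 6 (l(G, c) = 1 - 1*(-5) = 1 + 5 = 6)
l(D, b(Y, 5))² = 6² = 36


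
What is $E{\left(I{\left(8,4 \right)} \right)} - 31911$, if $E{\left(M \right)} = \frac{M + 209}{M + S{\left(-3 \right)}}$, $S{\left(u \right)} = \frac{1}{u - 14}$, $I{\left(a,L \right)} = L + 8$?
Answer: $- \frac{6474176}{203} \approx -31893.0$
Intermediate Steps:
$I{\left(a,L \right)} = 8 + L$
$S{\left(u \right)} = \frac{1}{-14 + u}$
$E{\left(M \right)} = \frac{209 + M}{- \frac{1}{17} + M}$ ($E{\left(M \right)} = \frac{M + 209}{M + \frac{1}{-14 - 3}} = \frac{209 + M}{M + \frac{1}{-17}} = \frac{209 + M}{M - \frac{1}{17}} = \frac{209 + M}{- \frac{1}{17} + M}$)
$E{\left(I{\left(8,4 \right)} \right)} - 31911 = \frac{17 \left(209 + \left(8 + 4\right)\right)}{-1 + 17 \left(8 + 4\right)} - 31911 = \frac{17 \left(209 + 12\right)}{-1 + 17 \cdot 12} - 31911 = 17 \frac{1}{-1 + 204} \cdot 221 - 31911 = 17 \cdot \frac{1}{203} \cdot 221 - 31911 = \frac{3757}{203} - 31911 = - \frac{6474176}{203}$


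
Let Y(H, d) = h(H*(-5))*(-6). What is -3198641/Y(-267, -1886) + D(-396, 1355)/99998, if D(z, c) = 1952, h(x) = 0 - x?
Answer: -159921033599/400491990 ≈ -399.31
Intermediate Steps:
h(x) = -x
Y(H, d) = -30*H (Y(H, d) = -H*(-5)*(-6) = -(-5)*H*(-6) = (5*H)*(-6) = -30*H)
-3198641/Y(-267, -1886) + D(-396, 1355)/99998 = -3198641/((-30*(-267))) + 1952/99998 = -3198641/8010 + 1952*(1/99998) = -3198641*1/8010 + 976/49999 = -3198641/8010 + 976/49999 = -159921033599/400491990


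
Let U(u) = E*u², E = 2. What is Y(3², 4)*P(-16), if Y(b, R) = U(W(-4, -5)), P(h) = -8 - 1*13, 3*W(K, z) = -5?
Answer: -350/3 ≈ -116.67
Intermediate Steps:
W(K, z) = -5/3 (W(K, z) = (⅓)*(-5) = -5/3)
P(h) = -21 (P(h) = -8 - 13 = -21)
U(u) = 2*u²
Y(b, R) = 50/9 (Y(b, R) = 2*(-5/3)² = 2*(25/9) = 50/9)
Y(3², 4)*P(-16) = (50/9)*(-21) = -350/3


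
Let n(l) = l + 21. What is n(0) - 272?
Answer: -251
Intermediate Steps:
n(l) = 21 + l
n(0) - 272 = (21 + 0) - 272 = 21 - 272 = -251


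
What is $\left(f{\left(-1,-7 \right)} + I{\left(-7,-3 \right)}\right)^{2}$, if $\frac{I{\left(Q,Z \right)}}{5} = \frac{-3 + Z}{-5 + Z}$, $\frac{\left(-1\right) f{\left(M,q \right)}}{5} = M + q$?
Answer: $\frac{30625}{16} \approx 1914.1$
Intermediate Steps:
$f{\left(M,q \right)} = - 5 M - 5 q$ ($f{\left(M,q \right)} = - 5 \left(M + q\right) = - 5 M - 5 q$)
$I{\left(Q,Z \right)} = \frac{5 \left(-3 + Z\right)}{-5 + Z}$ ($I{\left(Q,Z \right)} = 5 \frac{-3 + Z}{-5 + Z} = \frac{5 \left(-3 + Z\right)}{-5 + Z}$)
$\left(f{\left(-1,-7 \right)} + I{\left(-7,-3 \right)}\right)^{2} = \left(\left(\left(-5\right) \left(-1\right) - -35\right) + \frac{5 \left(-3 - 3\right)}{-5 - 3}\right)^{2} = \left(\left(5 + 35\right) + 5 \frac{1}{-8} \left(-6\right)\right)^{2} = \left(40 + 5 \left(- \frac{1}{8}\right) \left(-6\right)\right)^{2} = \left(40 + \frac{15}{4}\right)^{2} = \left(\frac{175}{4}\right)^{2} = \frac{30625}{16}$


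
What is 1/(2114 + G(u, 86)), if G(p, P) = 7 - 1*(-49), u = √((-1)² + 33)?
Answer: 1/2170 ≈ 0.00046083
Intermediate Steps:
u = √34 (u = √(1 + 33) = √34 ≈ 5.8309)
G(p, P) = 56 (G(p, P) = 7 + 49 = 56)
1/(2114 + G(u, 86)) = 1/(2114 + 56) = 1/2170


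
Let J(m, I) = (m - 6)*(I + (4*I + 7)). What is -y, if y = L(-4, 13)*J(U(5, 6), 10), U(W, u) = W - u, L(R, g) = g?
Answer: 5187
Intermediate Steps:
J(m, I) = (-6 + m)*(7 + 5*I) (J(m, I) = (-6 + m)*(I + (7 + 4*I)) = (-6 + m)*(7 + 5*I))
y = -5187 (y = 13*(-42 - 30*10 + 7*(5 - 1*6) + 5*10*(5 - 1*6)) = 13*(-42 - 300 + 7*(5 - 6) + 5*10*(5 - 6)) = 13*(-42 - 300 + 7*(-1) + 5*10*(-1)) = 13*(-42 - 300 - 7 - 50) = 13*(-399) = -5187)
-y = -1*(-5187) = 5187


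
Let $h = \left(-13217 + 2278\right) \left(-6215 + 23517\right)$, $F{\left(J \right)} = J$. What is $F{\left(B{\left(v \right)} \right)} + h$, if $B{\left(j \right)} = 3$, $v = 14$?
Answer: $-189266575$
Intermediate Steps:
$h = -189266578$ ($h = \left(-10939\right) 17302 = -189266578$)
$F{\left(B{\left(v \right)} \right)} + h = 3 - 189266578 = -189266575$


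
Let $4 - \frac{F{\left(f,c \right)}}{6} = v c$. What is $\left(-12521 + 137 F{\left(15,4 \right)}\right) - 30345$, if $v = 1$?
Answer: $-42866$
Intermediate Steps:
$F{\left(f,c \right)} = 24 - 6 c$ ($F{\left(f,c \right)} = 24 - 6 \cdot 1 c = 24 - 6 c$)
$\left(-12521 + 137 F{\left(15,4 \right)}\right) - 30345 = \left(-12521 + 137 \left(24 - 24\right)\right) - 30345 = \left(-12521 + 137 \cdot 0\right) - 30345 = \left(-12521 + 0\right) - 30345 = -12521 - 30345 = -42866$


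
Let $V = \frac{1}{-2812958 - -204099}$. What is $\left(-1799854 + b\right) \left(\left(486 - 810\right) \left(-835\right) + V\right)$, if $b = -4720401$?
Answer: $- \frac{4602000633542714045}{2608859} \approx -1.764 \cdot 10^{12}$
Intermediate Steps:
$V = - \frac{1}{2608859}$ ($V = \frac{1}{-2812958 + \left(204575 - 476\right)} = \frac{1}{-2812958 + 204099} = \frac{1}{-2608859} = - \frac{1}{2608859} \approx -3.8331 \cdot 10^{-7}$)
$\left(-1799854 + b\right) \left(\left(486 - 810\right) \left(-835\right) + V\right) = \left(-1799854 - 4720401\right) \left(\left(486 - 810\right) \left(-835\right) - \frac{1}{2608859}\right) = - 6520255 \left(\left(-324\right) \left(-835\right) - \frac{1}{2608859}\right) = - 6520255 \left(270540 - \frac{1}{2608859}\right) = \left(-6520255\right) \frac{705800713859}{2608859} = - \frac{4602000633542714045}{2608859}$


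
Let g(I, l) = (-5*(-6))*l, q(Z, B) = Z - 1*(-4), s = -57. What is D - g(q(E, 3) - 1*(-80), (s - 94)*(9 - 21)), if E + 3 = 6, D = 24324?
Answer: -30036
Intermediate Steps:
E = 3 (E = -3 + 6 = 3)
q(Z, B) = 4 + Z (q(Z, B) = Z + 4 = 4 + Z)
g(I, l) = 30*l
D - g(q(E, 3) - 1*(-80), (s - 94)*(9 - 21)) = 24324 - 30*(-57 - 94)*(9 - 21) = 24324 - 30*(-151*(-12)) = 24324 - 30*1812 = 24324 - 1*54360 = 24324 - 54360 = -30036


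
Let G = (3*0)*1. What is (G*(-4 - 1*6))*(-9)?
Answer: 0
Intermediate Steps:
G = 0 (G = 0*1 = 0)
(G*(-4 - 1*6))*(-9) = (0*(-4 - 1*6))*(-9) = (0*(-4 - 6))*(-9) = (0*(-10))*(-9) = 0*(-9) = 0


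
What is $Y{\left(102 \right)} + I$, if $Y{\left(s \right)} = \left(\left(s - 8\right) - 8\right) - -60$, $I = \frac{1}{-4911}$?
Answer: $\frac{717005}{4911} \approx 146.0$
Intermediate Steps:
$I = - \frac{1}{4911} \approx -0.00020362$
$Y{\left(s \right)} = 44 + s$ ($Y{\left(s \right)} = \left(\left(-8 + s\right) - 8\right) + 60 = \left(-16 + s\right) + 60 = 44 + s$)
$Y{\left(102 \right)} + I = \left(44 + 102\right) - \frac{1}{4911} = 146 - \frac{1}{4911} = \frac{717005}{4911}$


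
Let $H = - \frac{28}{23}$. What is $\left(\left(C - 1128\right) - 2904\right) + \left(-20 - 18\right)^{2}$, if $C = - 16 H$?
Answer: $- \frac{59076}{23} \approx -2568.5$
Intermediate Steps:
$H = - \frac{28}{23}$ ($H = \left(-28\right) \frac{1}{23} = - \frac{28}{23} \approx -1.2174$)
$C = \frac{448}{23}$ ($C = \left(-16\right) \left(- \frac{28}{23}\right) = \frac{448}{23} \approx 19.478$)
$\left(\left(C - 1128\right) - 2904\right) + \left(-20 - 18\right)^{2} = \left(\left(\frac{448}{23} - 1128\right) - 2904\right) + \left(-20 - 18\right)^{2} = \left(- \frac{25496}{23} - 2904\right) + \left(-38\right)^{2} = - \frac{92288}{23} + 1444 = - \frac{59076}{23}$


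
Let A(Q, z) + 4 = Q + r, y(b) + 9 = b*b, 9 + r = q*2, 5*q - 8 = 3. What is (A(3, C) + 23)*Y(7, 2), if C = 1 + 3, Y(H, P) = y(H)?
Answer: 696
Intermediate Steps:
q = 11/5 (q = 8/5 + (⅕)*3 = 8/5 + ⅗ = 11/5 ≈ 2.2000)
r = -23/5 (r = -9 + (11/5)*2 = -9 + 22/5 = -23/5 ≈ -4.6000)
y(b) = -9 + b² (y(b) = -9 + b*b = -9 + b²)
Y(H, P) = -9 + H²
C = 4
A(Q, z) = -43/5 + Q (A(Q, z) = -4 + (Q - 23/5) = -4 + (-23/5 + Q) = -43/5 + Q)
(A(3, C) + 23)*Y(7, 2) = ((-43/5 + 3) + 23)*(-9 + 7²) = (-28/5 + 23)*(-9 + 49) = (87/5)*40 = 696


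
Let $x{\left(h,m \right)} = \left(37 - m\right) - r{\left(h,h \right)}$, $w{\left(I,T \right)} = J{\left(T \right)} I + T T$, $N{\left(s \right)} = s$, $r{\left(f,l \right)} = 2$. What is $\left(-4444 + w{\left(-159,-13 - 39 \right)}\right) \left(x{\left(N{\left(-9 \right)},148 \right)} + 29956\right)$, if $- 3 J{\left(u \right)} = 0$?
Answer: $-51926820$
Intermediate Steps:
$J{\left(u \right)} = 0$ ($J{\left(u \right)} = \left(- \frac{1}{3}\right) 0 = 0$)
$w{\left(I,T \right)} = T^{2}$ ($w{\left(I,T \right)} = 0 I + T T = 0 + T^{2} = T^{2}$)
$x{\left(h,m \right)} = 35 - m$ ($x{\left(h,m \right)} = \left(37 - m\right) - 2 = 35 - m$)
$\left(-4444 + w{\left(-159,-13 - 39 \right)}\right) \left(x{\left(N{\left(-9 \right)},148 \right)} + 29956\right) = \left(-4444 + \left(-13 - 39\right)^{2}\right) \left(\left(35 - 148\right) + 29956\right) = \left(-4444 + \left(-52\right)^{2}\right) \left(\left(35 - 148\right) + 29956\right) = \left(-4444 + 2704\right) \left(-113 + 29956\right) = \left(-1740\right) 29843 = -51926820$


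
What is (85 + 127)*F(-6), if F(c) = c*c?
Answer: 7632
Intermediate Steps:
F(c) = c**2
(85 + 127)*F(-6) = (85 + 127)*(-6)**2 = 212*36 = 7632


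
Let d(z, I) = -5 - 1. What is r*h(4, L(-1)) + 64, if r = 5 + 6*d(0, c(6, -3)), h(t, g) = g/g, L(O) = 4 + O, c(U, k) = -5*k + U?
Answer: 33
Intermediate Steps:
c(U, k) = U - 5*k
d(z, I) = -6
h(t, g) = 1
r = -31 (r = 5 + 6*(-6) = 5 - 36 = -31)
r*h(4, L(-1)) + 64 = -31*1 + 64 = -31 + 64 = 33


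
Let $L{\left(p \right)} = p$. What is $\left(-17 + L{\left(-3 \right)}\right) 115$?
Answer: $-2300$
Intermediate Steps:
$\left(-17 + L{\left(-3 \right)}\right) 115 = \left(-17 - 3\right) 115 = \left(-20\right) 115 = -2300$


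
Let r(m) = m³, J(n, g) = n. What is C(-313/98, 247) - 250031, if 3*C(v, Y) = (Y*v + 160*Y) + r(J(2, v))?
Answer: -69712681/294 ≈ -2.3712e+5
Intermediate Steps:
C(v, Y) = 8/3 + 160*Y/3 + Y*v/3 (C(v, Y) = ((Y*v + 160*Y) + 2³)/3 = ((160*Y + Y*v) + 8)/3 = (8 + 160*Y + Y*v)/3 = 8/3 + 160*Y/3 + Y*v/3)
C(-313/98, 247) - 250031 = (8/3 + (160/3)*247 + (⅓)*247*(-313/98)) - 250031 = (8/3 + 39520/3 + (⅓)*247*(-313*1/98)) - 250031 = (8/3 + 39520/3 + (⅓)*247*(-313/98)) - 250031 = (8/3 + 39520/3 - 77311/294) - 250031 = 3796433/294 - 250031 = -69712681/294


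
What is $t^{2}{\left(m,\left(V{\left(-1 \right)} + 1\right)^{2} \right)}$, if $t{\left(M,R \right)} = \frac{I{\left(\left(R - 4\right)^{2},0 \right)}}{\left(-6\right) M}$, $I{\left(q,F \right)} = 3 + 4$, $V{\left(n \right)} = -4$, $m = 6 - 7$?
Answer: $\frac{49}{36} \approx 1.3611$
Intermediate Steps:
$m = -1$
$I{\left(q,F \right)} = 7$
$t{\left(M,R \right)} = - \frac{7}{6 M}$ ($t{\left(M,R \right)} = \frac{7}{\left(-6\right) M} = 7 \left(- \frac{1}{6 M}\right) = - \frac{7}{6 M}$)
$t^{2}{\left(m,\left(V{\left(-1 \right)} + 1\right)^{2} \right)} = \left(- \frac{7}{6 \left(-1\right)}\right)^{2} = \left(\left(- \frac{7}{6}\right) \left(-1\right)\right)^{2} = \left(\frac{7}{6}\right)^{2} = \frac{49}{36}$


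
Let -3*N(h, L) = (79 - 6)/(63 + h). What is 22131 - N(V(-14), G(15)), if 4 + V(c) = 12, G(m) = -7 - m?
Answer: 4713976/213 ≈ 22131.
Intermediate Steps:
V(c) = 8 (V(c) = -4 + 12 = 8)
N(h, L) = -73/(3*(63 + h)) (N(h, L) = -(79 - 6)/(3*(63 + h)) = -73/(3*(63 + h)))
22131 - N(V(-14), G(15)) = 22131 - (-73)/(189 + 3*8) = 22131 - (-73)/(189 + 24) = 22131 - (-73)/213 = 22131 - 1*(-73/213) = 22131 + 73/213 = 4713976/213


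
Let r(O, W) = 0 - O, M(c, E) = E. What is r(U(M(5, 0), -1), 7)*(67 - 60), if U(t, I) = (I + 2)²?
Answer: -7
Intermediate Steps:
U(t, I) = (2 + I)²
r(O, W) = -O
r(U(M(5, 0), -1), 7)*(67 - 60) = (-(2 - 1)²)*(67 - 60) = -1*1²*7 = -1*1*7 = -1*7 = -7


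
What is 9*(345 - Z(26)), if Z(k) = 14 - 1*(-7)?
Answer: 2916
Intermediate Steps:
Z(k) = 21 (Z(k) = 14 + 7 = 21)
9*(345 - Z(26)) = 9*(345 - 1*21) = 9*(345 - 21) = 9*324 = 2916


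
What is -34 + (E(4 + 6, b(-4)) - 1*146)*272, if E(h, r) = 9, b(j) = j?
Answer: -37298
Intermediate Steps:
-34 + (E(4 + 6, b(-4)) - 1*146)*272 = -34 + (9 - 1*146)*272 = -34 + (9 - 146)*272 = -34 - 137*272 = -34 - 37264 = -37298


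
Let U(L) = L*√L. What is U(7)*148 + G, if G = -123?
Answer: -123 + 1036*√7 ≈ 2618.0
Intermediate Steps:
U(L) = L^(3/2)
U(7)*148 + G = 7^(3/2)*148 - 123 = (7*√7)*148 - 123 = 1036*√7 - 123 = -123 + 1036*√7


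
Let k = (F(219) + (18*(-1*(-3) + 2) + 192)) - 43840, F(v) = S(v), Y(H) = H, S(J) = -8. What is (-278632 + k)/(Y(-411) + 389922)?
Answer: -322198/389511 ≈ -0.82719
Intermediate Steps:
F(v) = -8
k = -43566 (k = (-8 + (18*(-1*(-3) + 2) + 192)) - 43840 = (-8 + (18*(3 + 2) + 192)) - 43840 = (-8 + (18*5 + 192)) - 43840 = (-8 + (90 + 192)) - 43840 = (-8 + 282) - 43840 = 274 - 43840 = -43566)
(-278632 + k)/(Y(-411) + 389922) = (-278632 - 43566)/(-411 + 389922) = -322198/389511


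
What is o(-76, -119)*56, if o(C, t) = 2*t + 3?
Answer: -13160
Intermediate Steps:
o(C, t) = 3 + 2*t
o(-76, -119)*56 = (3 + 2*(-119))*56 = (3 - 238)*56 = -235*56 = -13160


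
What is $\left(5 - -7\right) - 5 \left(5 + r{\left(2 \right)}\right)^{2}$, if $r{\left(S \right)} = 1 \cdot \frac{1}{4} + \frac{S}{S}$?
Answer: $- \frac{2933}{16} \approx -183.31$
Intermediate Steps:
$r{\left(S \right)} = \frac{5}{4}$ ($r{\left(S \right)} = 1 \cdot \frac{1}{4} + 1 = \frac{1}{4} + 1 = \frac{5}{4}$)
$\left(5 - -7\right) - 5 \left(5 + r{\left(2 \right)}\right)^{2} = \left(5 - -7\right) - 5 \left(5 + \frac{5}{4}\right)^{2} = \left(5 + 7\right) - 5 \left(\frac{25}{4}\right)^{2} = 12 - \frac{3125}{16} = - \frac{2933}{16}$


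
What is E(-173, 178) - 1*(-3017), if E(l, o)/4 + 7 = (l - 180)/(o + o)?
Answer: 265668/89 ≈ 2985.0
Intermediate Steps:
E(l, o) = -28 + 2*(-180 + l)/o (E(l, o) = -28 + 4*((l - 180)/(o + o)) = -28 + 4*((-180 + l)/((2*o))) = -28 + 4*((-180 + l)*(1/(2*o))) = -28 + 4*((-180 + l)/(2*o)) = -28 + 2*(-180 + l)/o)
E(-173, 178) - 1*(-3017) = 2*(-180 - 173 - 14*178)/178 - 1*(-3017) = 2*(1/178)*(-180 - 173 - 2492) + 3017 = 2*(1/178)*(-2845) + 3017 = -2845/89 + 3017 = 265668/89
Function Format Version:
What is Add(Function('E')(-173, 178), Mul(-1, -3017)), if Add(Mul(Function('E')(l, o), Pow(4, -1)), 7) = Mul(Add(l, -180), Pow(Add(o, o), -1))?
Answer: Rational(265668, 89) ≈ 2985.0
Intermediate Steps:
Function('E')(l, o) = Add(-28, Mul(2, Pow(o, -1), Add(-180, l))) (Function('E')(l, o) = Add(-28, Mul(4, Mul(Add(l, -180), Pow(Add(o, o), -1)))) = Add(-28, Mul(4, Mul(Add(-180, l), Pow(Mul(2, o), -1)))) = Add(-28, Mul(4, Mul(Add(-180, l), Mul(Rational(1, 2), Pow(o, -1))))) = Add(-28, Mul(4, Mul(Rational(1, 2), Pow(o, -1), Add(-180, l)))) = Add(-28, Mul(2, Pow(o, -1), Add(-180, l))))
Add(Function('E')(-173, 178), Mul(-1, -3017)) = Add(Mul(2, Pow(178, -1), Add(-180, -173, Mul(-14, 178))), Mul(-1, -3017)) = Add(Mul(2, Rational(1, 178), Add(-180, -173, -2492)), 3017) = Add(Mul(2, Rational(1, 178), -2845), 3017) = Add(Rational(-2845, 89), 3017) = Rational(265668, 89)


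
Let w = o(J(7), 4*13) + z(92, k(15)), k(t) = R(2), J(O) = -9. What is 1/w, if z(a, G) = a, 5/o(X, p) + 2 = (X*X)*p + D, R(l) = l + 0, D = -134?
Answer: 4076/374997 ≈ 0.010869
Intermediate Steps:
R(l) = l
k(t) = 2
o(X, p) = 5/(-136 + p*X²) (o(X, p) = 5/(-2 + ((X*X)*p - 134)) = 5/(-2 + (X²*p - 134)) = 5/(-2 + (p*X² - 134)) = 5/(-2 + (-134 + p*X²)) = 5/(-136 + p*X²))
w = 374997/4076 (w = 5/(-136 + (4*13)*(-9)²) + 92 = 5/(-136 + 52*81) + 92 = 5/(-136 + 4212) + 92 = 5/4076 + 92 = 374997/4076 ≈ 92.001)
1/w = 1/(374997/4076) = 4076/374997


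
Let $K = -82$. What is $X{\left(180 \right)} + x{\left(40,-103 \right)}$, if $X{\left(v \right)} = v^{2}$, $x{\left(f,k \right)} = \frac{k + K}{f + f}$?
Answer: $\frac{518363}{16} \approx 32398.0$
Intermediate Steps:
$x{\left(f,k \right)} = \frac{-82 + k}{2 f}$ ($x{\left(f,k \right)} = \frac{k - 82}{f + f} = \frac{-82 + k}{2 f}$)
$X{\left(180 \right)} + x{\left(40,-103 \right)} = 180^{2} + \frac{-82 - 103}{2 \cdot 40} = 32400 + \frac{1}{2} \cdot \frac{1}{40} \left(-185\right) = 32400 - \frac{37}{16} = \frac{518363}{16}$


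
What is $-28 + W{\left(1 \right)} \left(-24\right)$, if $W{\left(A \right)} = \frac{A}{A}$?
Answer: $-52$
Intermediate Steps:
$W{\left(A \right)} = 1$
$-28 + W{\left(1 \right)} \left(-24\right) = -28 + 1 \left(-24\right) = -28 - 24 = -52$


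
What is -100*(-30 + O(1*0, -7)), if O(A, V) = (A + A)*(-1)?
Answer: 3000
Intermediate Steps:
O(A, V) = -2*A (O(A, V) = (2*A)*(-1) = -2*A)
-100*(-30 + O(1*0, -7)) = -100*(-30 - 2*0) = -100*(-30 + 0) = -100*(-30) = 3000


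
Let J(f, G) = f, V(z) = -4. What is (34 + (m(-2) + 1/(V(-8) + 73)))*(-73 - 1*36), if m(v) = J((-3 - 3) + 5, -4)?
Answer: -248302/69 ≈ -3598.6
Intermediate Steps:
m(v) = -1 (m(v) = (-3 - 3) + 5 = -6 + 5 = -1)
(34 + (m(-2) + 1/(V(-8) + 73)))*(-73 - 1*36) = (34 + (-1 + 1/(-4 + 73)))*(-73 - 1*36) = (34 + (-1 + 1/69))*(-73 - 36) = (34 + (-1 + 1/69))*(-109) = (34 - 68/69)*(-109) = (2278/69)*(-109) = -248302/69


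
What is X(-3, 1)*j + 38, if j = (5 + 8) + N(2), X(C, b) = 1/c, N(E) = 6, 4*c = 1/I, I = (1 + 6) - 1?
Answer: 494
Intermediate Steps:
I = 6 (I = 7 - 1 = 6)
c = 1/24 (c = (¼)/6 = (¼)*(⅙) = 1/24 ≈ 0.041667)
X(C, b) = 24 (X(C, b) = 1/(1/24) = 24)
j = 19 (j = (5 + 8) + 6 = 13 + 6 = 19)
X(-3, 1)*j + 38 = 24*19 + 38 = 456 + 38 = 494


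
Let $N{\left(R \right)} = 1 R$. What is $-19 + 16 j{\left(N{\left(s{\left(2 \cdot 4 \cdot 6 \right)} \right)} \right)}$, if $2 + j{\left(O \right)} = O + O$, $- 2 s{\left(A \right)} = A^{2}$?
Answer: $-36915$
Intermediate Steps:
$s{\left(A \right)} = - \frac{A^{2}}{2}$
$N{\left(R \right)} = R$
$j{\left(O \right)} = -2 + 2 O$ ($j{\left(O \right)} = -2 + \left(O + O\right) = -2 + 2 O$)
$-19 + 16 j{\left(N{\left(s{\left(2 \cdot 4 \cdot 6 \right)} \right)} \right)} = -19 + 16 \left(-2 + 2 \left(- \frac{\left(2 \cdot 4 \cdot 6\right)^{2}}{2}\right)\right) = -19 + 16 \left(-2 + 2 \left(- \frac{\left(8 \cdot 6\right)^{2}}{2}\right)\right) = -19 + 16 \left(-2 + 2 \left(- \frac{48^{2}}{2}\right)\right) = -19 + 16 \left(-2 + 2 \left(\left(- \frac{1}{2}\right) 2304\right)\right) = -19 + 16 \left(-2 + 2 \left(-1152\right)\right) = -19 + 16 \left(-2 - 2304\right) = -19 + 16 \left(-2306\right) = -19 - 36896 = -36915$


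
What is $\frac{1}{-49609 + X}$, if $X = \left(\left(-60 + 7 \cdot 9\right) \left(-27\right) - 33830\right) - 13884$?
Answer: $- \frac{1}{97404} \approx -1.0267 \cdot 10^{-5}$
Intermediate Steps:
$X = -47795$ ($X = \left(\left(-60 + 63\right) \left(-27\right) - 33830\right) - 13884 = \left(3 \left(-27\right) - 33830\right) - 13884 = \left(-81 - 33830\right) - 13884 = -33911 - 13884 = -47795$)
$\frac{1}{-49609 + X} = \frac{1}{-49609 - 47795} = \frac{1}{-97404} = - \frac{1}{97404}$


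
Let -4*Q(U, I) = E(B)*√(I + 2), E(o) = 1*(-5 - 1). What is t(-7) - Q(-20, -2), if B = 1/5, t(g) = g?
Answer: -7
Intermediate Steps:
B = ⅕ ≈ 0.20000
E(o) = -6 (E(o) = 1*(-6) = -6)
Q(U, I) = 3*√(2 + I)/2 (Q(U, I) = -(-3)*√(I + 2)/2 = -(-3)*√(2 + I)/2 = 3*√(2 + I)/2)
t(-7) - Q(-20, -2) = -7 - 3*√(2 - 2)/2 = -7 - 3*√0/2 = -7 - 3*0/2 = -7 - 1*0 = -7 + 0 = -7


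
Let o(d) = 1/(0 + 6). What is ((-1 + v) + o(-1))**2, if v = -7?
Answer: 2209/36 ≈ 61.361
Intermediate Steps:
o(d) = 1/6
((-1 + v) + o(-1))**2 = ((-1 - 7) + 1/6)**2 = (-8 + 1/6)**2 = (-47/6)**2 = 2209/36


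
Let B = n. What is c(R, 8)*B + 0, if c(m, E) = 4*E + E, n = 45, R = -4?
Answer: 1800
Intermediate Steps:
B = 45
c(m, E) = 5*E
c(R, 8)*B + 0 = (5*8)*45 + 0 = 40*45 + 0 = 1800 + 0 = 1800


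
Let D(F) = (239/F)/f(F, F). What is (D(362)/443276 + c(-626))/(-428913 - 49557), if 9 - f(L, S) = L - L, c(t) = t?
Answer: 904064947969/691003124231760 ≈ 0.0013083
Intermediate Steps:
f(L, S) = 9 (f(L, S) = 9 - (L - L) = 9 - 1*0 = 9 + 0 = 9)
D(F) = 239/(9*F) (D(F) = (239/F)/9 = (239/F)*(⅑) = 239/(9*F))
(D(362)/443276 + c(-626))/(-428913 - 49557) = (((239/9)/362)/443276 - 626)/(-428913 - 49557) = (((239/9)*(1/362))*(1/443276) - 626)/(-478470) = ((239/3258)*(1/443276) - 626)*(-1/478470) = (239/1444193208 - 626)*(-1/478470) = -904064947969/1444193208*(-1/478470) = 904064947969/691003124231760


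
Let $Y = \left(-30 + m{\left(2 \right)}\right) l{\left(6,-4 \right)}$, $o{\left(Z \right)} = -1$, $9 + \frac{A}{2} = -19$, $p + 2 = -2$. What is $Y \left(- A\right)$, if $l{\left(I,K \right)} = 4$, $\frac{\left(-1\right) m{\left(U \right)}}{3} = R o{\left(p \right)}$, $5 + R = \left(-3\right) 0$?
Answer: $-10080$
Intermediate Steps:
$p = -4$ ($p = -2 - 2 = -4$)
$A = -56$ ($A = -18 + 2 \left(-19\right) = -18 - 38 = -56$)
$R = -5$ ($R = -5 - 0 = -5 + 0 = -5$)
$m{\left(U \right)} = -15$ ($m{\left(U \right)} = - 3 \left(\left(-5\right) \left(-1\right)\right) = \left(-3\right) 5 = -15$)
$Y = -180$ ($Y = \left(-30 - 15\right) 4 = \left(-45\right) 4 = -180$)
$Y \left(- A\right) = - 180 \left(\left(-1\right) \left(-56\right)\right) = \left(-180\right) 56 = -10080$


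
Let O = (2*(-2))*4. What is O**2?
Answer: 256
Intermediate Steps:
O = -16 (O = -4*4 = -16)
O**2 = (-16)**2 = 256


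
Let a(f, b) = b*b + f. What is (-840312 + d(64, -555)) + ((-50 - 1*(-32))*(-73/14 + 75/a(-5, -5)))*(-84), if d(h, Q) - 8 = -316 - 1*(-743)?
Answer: -842091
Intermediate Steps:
d(h, Q) = 435 (d(h, Q) = 8 + (-316 - 1*(-743)) = 8 + (-316 + 743) = 8 + 427 = 435)
a(f, b) = f + b² (a(f, b) = b² + f = f + b²)
(-840312 + d(64, -555)) + ((-50 - 1*(-32))*(-73/14 + 75/a(-5, -5)))*(-84) = (-840312 + 435) + ((-50 - 1*(-32))*(-73/14 + 75/(-5 + (-5)²)))*(-84) = -839877 + ((-50 + 32)*(-73*1/14 + 75/(-5 + 25)))*(-84) = -839877 - 18*(-73/14 + 75/20)*(-84) = -839877 - 18*(-73/14 + 75*(1/20))*(-84) = -839877 - 18*(-73/14 + 15/4)*(-84) = -839877 - 18*(-41/28)*(-84) = -839877 + (369/14)*(-84) = -839877 - 2214 = -842091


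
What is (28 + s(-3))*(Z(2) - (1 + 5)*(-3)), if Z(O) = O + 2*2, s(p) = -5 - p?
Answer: 624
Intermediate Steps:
Z(O) = 4 + O (Z(O) = O + 4 = 4 + O)
(28 + s(-3))*(Z(2) - (1 + 5)*(-3)) = (28 + (-5 - 1*(-3)))*((4 + 2) - (1 + 5)*(-3)) = (28 + (-5 + 3))*(6 - 6*(-3)) = (28 - 2)*(6 - 1*(-18)) = 26*(6 + 18) = 26*24 = 624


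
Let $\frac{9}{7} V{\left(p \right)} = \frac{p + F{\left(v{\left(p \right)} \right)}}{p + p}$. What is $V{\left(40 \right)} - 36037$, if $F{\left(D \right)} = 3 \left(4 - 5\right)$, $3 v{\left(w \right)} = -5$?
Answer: $- \frac{25946381}{720} \approx -36037.0$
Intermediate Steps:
$v{\left(w \right)} = - \frac{5}{3}$ ($v{\left(w \right)} = \frac{1}{3} \left(-5\right) = - \frac{5}{3}$)
$F{\left(D \right)} = -3$ ($F{\left(D \right)} = 3 \left(-1\right) = -3$)
$V{\left(p \right)} = \frac{7 \left(-3 + p\right)}{18 p}$ ($V{\left(p \right)} = \frac{7 \frac{p - 3}{p + p}}{9} = \frac{7 \frac{-3 + p}{2 p}}{9} = \frac{7 \left(-3 + p\right)}{18 p}$)
$V{\left(40 \right)} - 36037 = \frac{7 \left(-3 + 40\right)}{18 \cdot 40} - 36037 = \frac{7}{18} \cdot \frac{1}{40} \cdot 37 - 36037 = \frac{259}{720} - 36037 = - \frac{25946381}{720}$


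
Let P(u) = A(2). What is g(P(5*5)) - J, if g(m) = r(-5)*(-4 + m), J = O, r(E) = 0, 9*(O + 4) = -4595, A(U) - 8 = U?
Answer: 4631/9 ≈ 514.56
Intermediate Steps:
A(U) = 8 + U
P(u) = 10 (P(u) = 8 + 2 = 10)
O = -4631/9 (O = -4 + (1/9)*(-4595) = -4 - 4595/9 = -4631/9 ≈ -514.56)
J = -4631/9 ≈ -514.56
g(m) = 0 (g(m) = 0*(-4 + m) = 0)
g(P(5*5)) - J = 0 - 1*(-4631/9) = 0 + 4631/9 = 4631/9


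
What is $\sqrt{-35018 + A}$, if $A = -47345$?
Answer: $i \sqrt{82363} \approx 286.99 i$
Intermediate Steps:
$\sqrt{-35018 + A} = \sqrt{-35018 - 47345} = \sqrt{-82363} = i \sqrt{82363}$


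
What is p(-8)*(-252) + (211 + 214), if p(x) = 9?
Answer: -1843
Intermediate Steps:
p(-8)*(-252) + (211 + 214) = 9*(-252) + (211 + 214) = -2268 + 425 = -1843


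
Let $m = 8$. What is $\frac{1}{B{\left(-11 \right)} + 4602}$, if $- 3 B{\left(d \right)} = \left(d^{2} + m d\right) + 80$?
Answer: $\frac{3}{13693} \approx 0.00021909$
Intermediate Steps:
$B{\left(d \right)} = - \frac{80}{3} - \frac{8 d}{3} - \frac{d^{2}}{3}$ ($B{\left(d \right)} = - \frac{\left(d^{2} + 8 d\right) + 80}{3} = - \frac{80 + d^{2} + 8 d}{3} = - \frac{80}{3} - \frac{8 d}{3} - \frac{d^{2}}{3}$)
$\frac{1}{B{\left(-11 \right)} + 4602} = \frac{1}{\left(- \frac{80}{3} - - \frac{88}{3} - \frac{\left(-11\right)^{2}}{3}\right) + 4602} = \frac{1}{\left(- \frac{80}{3} + \frac{88}{3} - \frac{121}{3}\right) + 4602} = \frac{1}{- \frac{113}{3} + 4602} = \frac{1}{\frac{13693}{3}} = \frac{3}{13693}$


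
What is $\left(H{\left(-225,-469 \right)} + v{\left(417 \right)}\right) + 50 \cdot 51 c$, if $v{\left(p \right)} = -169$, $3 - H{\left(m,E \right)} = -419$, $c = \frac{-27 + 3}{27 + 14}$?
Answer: $- \frac{50827}{41} \approx -1239.7$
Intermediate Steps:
$c = - \frac{24}{41} \approx -0.58537$
$H{\left(m,E \right)} = 422$ ($H{\left(m,E \right)} = 3 - -419 = 3 + 419 = 422$)
$\left(H{\left(-225,-469 \right)} + v{\left(417 \right)}\right) + 50 \cdot 51 c = \left(422 - 169\right) + 50 \cdot 51 \left(- \frac{24}{41}\right) = 253 + 2550 \left(- \frac{24}{41}\right) = 253 - \frac{61200}{41} = - \frac{50827}{41}$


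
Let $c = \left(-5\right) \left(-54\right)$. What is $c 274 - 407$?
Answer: $73573$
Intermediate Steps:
$c = 270$
$c 274 - 407 = 270 \cdot 274 - 407 = 73980 - 407 = 73573$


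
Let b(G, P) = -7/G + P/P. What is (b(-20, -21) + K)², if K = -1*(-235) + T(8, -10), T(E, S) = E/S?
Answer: 22193521/400 ≈ 55484.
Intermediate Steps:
b(G, P) = 1 - 7/G (b(G, P) = -7/G + 1 = 1 - 7/G)
K = 1171/5 (K = -1*(-235) + 8/(-10) = 235 + 8*(-⅒) = 235 - ⅘ = 1171/5 ≈ 234.20)
(b(-20, -21) + K)² = ((-7 - 20)/(-20) + 1171/5)² = (-1/20*(-27) + 1171/5)² = (27/20 + 1171/5)² = (4711/20)² = 22193521/400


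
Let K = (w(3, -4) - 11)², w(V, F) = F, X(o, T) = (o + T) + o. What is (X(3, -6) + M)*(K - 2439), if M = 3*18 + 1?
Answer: -121770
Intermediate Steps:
X(o, T) = T + 2*o (X(o, T) = (T + o) + o = T + 2*o)
K = 225 (K = (-4 - 11)² = (-15)² = 225)
M = 55 (M = 54 + 1 = 55)
(X(3, -6) + M)*(K - 2439) = ((-6 + 2*3) + 55)*(225 - 2439) = ((-6 + 6) + 55)*(-2214) = (0 + 55)*(-2214) = 55*(-2214) = -121770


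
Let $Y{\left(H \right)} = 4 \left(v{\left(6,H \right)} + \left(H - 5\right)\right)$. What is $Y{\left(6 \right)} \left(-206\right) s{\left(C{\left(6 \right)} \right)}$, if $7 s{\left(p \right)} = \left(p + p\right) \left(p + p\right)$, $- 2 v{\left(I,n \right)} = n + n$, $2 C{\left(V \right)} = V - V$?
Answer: $0$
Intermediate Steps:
$C{\left(V \right)} = 0$ ($C{\left(V \right)} = \frac{V - V}{2} = \frac{1}{2} \cdot 0 = 0$)
$v{\left(I,n \right)} = - n$ ($v{\left(I,n \right)} = - \frac{n + n}{2} = - \frac{2 n}{2} = - n$)
$s{\left(p \right)} = \frac{4 p^{2}}{7}$ ($s{\left(p \right)} = \frac{\left(p + p\right) \left(p + p\right)}{7} = \frac{2 p 2 p}{7} = \frac{4 p^{2}}{7}$)
$Y{\left(H \right)} = -20$ ($Y{\left(H \right)} = 4 \left(- H + \left(H - 5\right)\right) = 4 \left(- H + \left(-5 + H\right)\right) = 4 \left(-5\right) = -20$)
$Y{\left(6 \right)} \left(-206\right) s{\left(C{\left(6 \right)} \right)} = \left(-20\right) \left(-206\right) \frac{4 \cdot 0^{2}}{7} = 4120 \cdot \frac{4}{7} \cdot 0 = 4120 \cdot 0 = 0$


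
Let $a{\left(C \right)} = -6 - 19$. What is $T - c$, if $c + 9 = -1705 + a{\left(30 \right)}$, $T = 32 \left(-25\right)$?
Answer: $939$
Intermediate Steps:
$a{\left(C \right)} = -25$ ($a{\left(C \right)} = -6 - 19 = -25$)
$T = -800$
$c = -1739$ ($c = -9 - 1730 = -1739$)
$T - c = -800 - -1739 = -800 + 1739 = 939$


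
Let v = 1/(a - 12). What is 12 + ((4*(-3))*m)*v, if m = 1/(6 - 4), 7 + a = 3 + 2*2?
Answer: 25/2 ≈ 12.500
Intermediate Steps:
a = 0 (a = -7 + (3 + 2*2) = -7 + (3 + 4) = -7 + 7 = 0)
m = ½ (m = 1/2 = ½ ≈ 0.50000)
v = -1/12 (v = 1/(0 - 12) = 1/(-12) = -1/12 ≈ -0.083333)
12 + ((4*(-3))*m)*v = 12 + ((4*(-3))*(½))*(-1/12) = 12 - 12*½*(-1/12) = 12 - 6*(-1/12) = 12 + ½ = 25/2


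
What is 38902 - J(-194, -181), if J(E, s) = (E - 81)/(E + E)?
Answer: 15093701/388 ≈ 38901.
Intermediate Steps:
J(E, s) = (-81 + E)/(2*E) (J(E, s) = (-81 + E)/((2*E)) = (-81 + E)*(1/(2*E)) = (-81 + E)/(2*E))
38902 - J(-194, -181) = 38902 - (-81 - 194)/(2*(-194)) = 38902 - (-1)*(-275)/(2*194) = 38902 - 1*275/388 = 38902 - 275/388 = 15093701/388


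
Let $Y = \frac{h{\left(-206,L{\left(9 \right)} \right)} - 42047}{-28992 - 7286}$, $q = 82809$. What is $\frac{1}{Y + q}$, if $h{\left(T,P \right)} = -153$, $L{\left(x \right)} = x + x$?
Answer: $\frac{18139}{1502093551} \approx 1.2076 \cdot 10^{-5}$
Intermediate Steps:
$L{\left(x \right)} = 2 x$
$Y = \frac{21100}{18139}$ ($Y = \frac{-153 - 42047}{-28992 - 7286} = - \frac{42200}{-36278} = \left(-42200\right) \left(- \frac{1}{36278}\right) = \frac{21100}{18139} \approx 1.1632$)
$\frac{1}{Y + q} = \frac{1}{\frac{21100}{18139} + 82809} = \frac{1}{\frac{1502093551}{18139}} = \frac{18139}{1502093551}$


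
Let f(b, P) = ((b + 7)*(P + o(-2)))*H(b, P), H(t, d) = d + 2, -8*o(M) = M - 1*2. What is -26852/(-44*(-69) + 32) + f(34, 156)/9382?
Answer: 714608603/7195994 ≈ 99.306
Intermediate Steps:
o(M) = ¼ - M/8 (o(M) = -(M - 1*2)/8 = -(M - 2)/8 = -(-2 + M)/8 = ¼ - M/8)
H(t, d) = 2 + d
f(b, P) = (½ + P)*(2 + P)*(7 + b) (f(b, P) = ((b + 7)*(P + (¼ - ⅛*(-2))))*(2 + P) = ((7 + b)*(P + (¼ + ¼)))*(2 + P) = ((7 + b)*(P + ½))*(2 + P) = ((7 + b)*(½ + P))*(2 + P) = ((½ + P)*(7 + b))*(2 + P) = (½ + P)*(2 + P)*(7 + b))
-26852/(-44*(-69) + 32) + f(34, 156)/9382 = -26852/(-44*(-69) + 32) + ((2 + 156)*(7 + 34 + 14*156 + 2*156*34)/2)/9382 = -26852/(3036 + 32) + ((½)*158*(7 + 34 + 2184 + 10608))*(1/9382) = -26852/3068 + ((½)*158*12833)*(1/9382) = -26852*1/3068 + 1013807*(1/9382) = -6713/767 + 1013807/9382 = 714608603/7195994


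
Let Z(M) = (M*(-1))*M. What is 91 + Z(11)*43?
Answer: -5112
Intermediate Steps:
Z(M) = -M² (Z(M) = (-M)*M = -M²)
91 + Z(11)*43 = 91 - 1*11²*43 = 91 - 1*121*43 = 91 - 121*43 = 91 - 5203 = -5112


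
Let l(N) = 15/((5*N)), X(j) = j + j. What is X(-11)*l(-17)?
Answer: 66/17 ≈ 3.8824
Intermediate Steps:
X(j) = 2*j
l(N) = 3/N (l(N) = 15*(1/(5*N)) = 3/N)
X(-11)*l(-17) = (2*(-11))*(3/(-17)) = -66*(-1)/17 = -22*(-3/17) = 66/17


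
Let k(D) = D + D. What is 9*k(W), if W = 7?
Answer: 126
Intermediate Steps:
k(D) = 2*D
9*k(W) = 9*(2*7) = 9*14 = 126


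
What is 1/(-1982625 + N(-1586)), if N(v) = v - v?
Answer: -1/1982625 ≈ -5.0438e-7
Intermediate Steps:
N(v) = 0
1/(-1982625 + N(-1586)) = 1/(-1982625 + 0) = 1/(-1982625) = -1/1982625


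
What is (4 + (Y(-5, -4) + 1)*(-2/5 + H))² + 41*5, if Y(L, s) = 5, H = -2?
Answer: 7829/25 ≈ 313.16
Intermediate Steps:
(4 + (Y(-5, -4) + 1)*(-2/5 + H))² + 41*5 = (4 + (5 + 1)*(-2/5 - 2))² + 41*5 = (4 + 6*(-2*⅕ - 2))² + 205 = (4 + 6*(-⅖ - 2))² + 205 = (4 + 6*(-12/5))² + 205 = (4 - 72/5)² + 205 = (-52/5)² + 205 = 2704/25 + 205 = 7829/25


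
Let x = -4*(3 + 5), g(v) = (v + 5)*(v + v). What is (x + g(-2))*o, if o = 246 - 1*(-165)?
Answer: -18084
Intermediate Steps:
g(v) = 2*v*(5 + v) (g(v) = (5 + v)*(2*v) = 2*v*(5 + v))
x = -32 (x = -4*8 = -32)
o = 411 (o = 246 + 165 = 411)
(x + g(-2))*o = (-32 + 2*(-2)*(5 - 2))*411 = (-32 + 2*(-2)*3)*411 = (-32 - 12)*411 = -44*411 = -18084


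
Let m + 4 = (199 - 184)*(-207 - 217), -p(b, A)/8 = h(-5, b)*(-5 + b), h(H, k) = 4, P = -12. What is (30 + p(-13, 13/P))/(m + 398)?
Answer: -303/2983 ≈ -0.10158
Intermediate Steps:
p(b, A) = 160 - 32*b (p(b, A) = -32*(-5 + b) = -8*(-20 + 4*b) = 160 - 32*b)
m = -6364 (m = -4 + (199 - 184)*(-207 - 217) = -4 + 15*(-424) = -4 - 6360 = -6364)
(30 + p(-13, 13/P))/(m + 398) = (30 + (160 - 32*(-13)))/(-6364 + 398) = (30 + (160 + 416))/(-5966) = (30 + 576)*(-1/5966) = 606*(-1/5966) = -303/2983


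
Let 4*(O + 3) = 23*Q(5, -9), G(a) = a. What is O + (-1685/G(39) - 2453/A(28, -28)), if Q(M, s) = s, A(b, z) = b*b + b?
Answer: -1598855/15834 ≈ -100.98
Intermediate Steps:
A(b, z) = b + b² (A(b, z) = b² + b = b + b²)
O = -219/4 (O = -3 + (23*(-9))/4 = -3 + (¼)*(-207) = -3 - 207/4 = -219/4 ≈ -54.750)
O + (-1685/G(39) - 2453/A(28, -28)) = -219/4 + (-1685/39 - 2453*1/(28*(1 + 28))) = -219/4 + (-1685*1/39 - 2453/(28*29)) = -219/4 + (-1685/39 - 2453/812) = -219/4 - 1463887/31668 = -1598855/15834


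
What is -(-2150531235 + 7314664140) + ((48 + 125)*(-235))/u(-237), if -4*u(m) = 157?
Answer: -810768703465/157 ≈ -5.1641e+9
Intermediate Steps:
u(m) = -157/4 (u(m) = -¼*157 = -157/4)
-(-2150531235 + 7314664140) + ((48 + 125)*(-235))/u(-237) = -(-2150531235 + 7314664140) + ((48 + 125)*(-235))/(-157/4) = -138735/(1/((52724 - 100) - 15401)) + (173*(-235))*(-4/157) = -138735/(1/(52624 - 15401)) - 40655*(-4/157) = -138735/(1/37223) + 162620/157 = -138735/1/37223 + 162620/157 = -138735*37223 + 162620/157 = -5164132905 + 162620/157 = -810768703465/157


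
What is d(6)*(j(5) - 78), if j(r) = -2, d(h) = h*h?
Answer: -2880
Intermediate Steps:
d(h) = h**2
d(6)*(j(5) - 78) = 6**2*(-2 - 78) = 36*(-80) = -2880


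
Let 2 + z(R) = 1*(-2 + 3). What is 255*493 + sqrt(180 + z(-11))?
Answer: 125715 + sqrt(179) ≈ 1.2573e+5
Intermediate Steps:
z(R) = -1 (z(R) = -2 + 1*(-2 + 3) = -2 + 1*1 = -2 + 1 = -1)
255*493 + sqrt(180 + z(-11)) = 255*493 + sqrt(180 - 1) = 125715 + sqrt(179)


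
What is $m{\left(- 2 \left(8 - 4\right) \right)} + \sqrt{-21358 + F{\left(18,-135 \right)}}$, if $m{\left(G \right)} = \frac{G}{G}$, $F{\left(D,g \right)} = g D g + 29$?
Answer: $1 + \sqrt{306721} \approx 554.82$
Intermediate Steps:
$F{\left(D,g \right)} = 29 + D g^{2}$ ($F{\left(D,g \right)} = D g g + 29 = D g^{2} + 29 = 29 + D g^{2}$)
$m{\left(G \right)} = 1$
$m{\left(- 2 \left(8 - 4\right) \right)} + \sqrt{-21358 + F{\left(18,-135 \right)}} = 1 + \sqrt{-21358 + \left(29 + 18 \left(-135\right)^{2}\right)} = 1 + \sqrt{-21358 + \left(29 + 18 \cdot 18225\right)} = 1 + \sqrt{-21358 + \left(29 + 328050\right)} = 1 + \sqrt{-21358 + 328079} = 1 + \sqrt{306721}$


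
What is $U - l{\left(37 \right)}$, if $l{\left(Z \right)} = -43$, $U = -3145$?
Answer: $-3102$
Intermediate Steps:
$U - l{\left(37 \right)} = -3145 - -43 = -3145 + 43 = -3102$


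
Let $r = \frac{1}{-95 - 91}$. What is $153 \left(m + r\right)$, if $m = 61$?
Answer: $\frac{578595}{62} \approx 9332.2$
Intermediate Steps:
$r = - \frac{1}{186}$ ($r = \frac{1}{-186} = - \frac{1}{186} \approx -0.0053763$)
$153 \left(m + r\right) = 153 \left(61 - \frac{1}{186}\right) = 153 \cdot \frac{11345}{186} = \frac{578595}{62}$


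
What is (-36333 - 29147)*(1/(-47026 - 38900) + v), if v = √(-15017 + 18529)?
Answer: 32740/42963 - 130960*√878 ≈ -3.8805e+6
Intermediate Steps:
v = 2*√878 (v = √3512 = 2*√878 ≈ 59.262)
(-36333 - 29147)*(1/(-47026 - 38900) + v) = (-36333 - 29147)*(1/(-47026 - 38900) + 2*√878) = -65480*(1/(-85926) + 2*√878) = -65480*(-1/85926 + 2*√878) = 32740/42963 - 130960*√878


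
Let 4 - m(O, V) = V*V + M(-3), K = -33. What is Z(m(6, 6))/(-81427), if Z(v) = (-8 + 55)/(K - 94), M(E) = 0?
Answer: 47/10341229 ≈ 4.5449e-6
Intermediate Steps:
m(O, V) = 4 - V² (m(O, V) = 4 - (V*V + 0) = 4 - (V² + 0) = 4 - V²)
Z(v) = -47/127 (Z(v) = (-8 + 55)/(-33 - 94) = 47/(-127) = 47*(-1/127) = -47/127)
Z(m(6, 6))/(-81427) = -47/127/(-81427) = -47/127*(-1/81427) = 47/10341229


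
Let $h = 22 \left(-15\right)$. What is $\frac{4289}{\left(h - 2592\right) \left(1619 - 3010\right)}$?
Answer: $\frac{4289}{4064502} \approx 0.0010552$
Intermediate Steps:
$h = -330$
$\frac{4289}{\left(h - 2592\right) \left(1619 - 3010\right)} = \frac{4289}{\left(-330 - 2592\right) \left(1619 - 3010\right)} = \frac{4289}{\left(-2922\right) \left(-1391\right)} = \frac{4289}{4064502}$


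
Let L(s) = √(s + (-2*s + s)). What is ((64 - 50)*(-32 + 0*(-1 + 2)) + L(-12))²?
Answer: 200704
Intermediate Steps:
L(s) = 0 (L(s) = √(s - s) = √0 = 0)
((64 - 50)*(-32 + 0*(-1 + 2)) + L(-12))² = ((64 - 50)*(-32 + 0*(-1 + 2)) + 0)² = (14*(-32 + 0*1) + 0)² = (14*(-32 + 0) + 0)² = (14*(-32) + 0)² = (-448 + 0)² = (-448)² = 200704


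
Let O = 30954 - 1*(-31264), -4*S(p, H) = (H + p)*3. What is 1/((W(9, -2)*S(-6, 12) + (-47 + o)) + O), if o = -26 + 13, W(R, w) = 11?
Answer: 2/124217 ≈ 1.6101e-5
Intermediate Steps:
o = -13
S(p, H) = -3*H/4 - 3*p/4 (S(p, H) = -(H + p)*3/4 = -(3*H + 3*p)/4 = -3*H/4 - 3*p/4)
O = 62218 (O = 30954 + 31264 = 62218)
1/((W(9, -2)*S(-6, 12) + (-47 + o)) + O) = 1/((11*(-¾*12 - ¾*(-6)) + (-47 - 13)) + 62218) = 1/((11*(-9 + 9/2) - 60) + 62218) = 1/((11*(-9/2) - 60) + 62218) = 1/((-99/2 - 60) + 62218) = 1/(-219/2 + 62218) = 1/(124217/2) = 2/124217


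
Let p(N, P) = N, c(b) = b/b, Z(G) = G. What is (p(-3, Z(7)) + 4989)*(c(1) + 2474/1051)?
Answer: 17575650/1051 ≈ 16723.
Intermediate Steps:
c(b) = 1
(p(-3, Z(7)) + 4989)*(c(1) + 2474/1051) = (-3 + 4989)*(1 + 2474/1051) = 4986*(1 + 2474*(1/1051)) = 4986*(1 + 2474/1051) = 4986*(3525/1051) = 17575650/1051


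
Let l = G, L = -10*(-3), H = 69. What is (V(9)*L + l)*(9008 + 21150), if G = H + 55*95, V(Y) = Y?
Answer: 167799112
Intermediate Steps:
L = 30
G = 5294 (G = 69 + 55*95 = 69 + 5225 = 5294)
l = 5294
(V(9)*L + l)*(9008 + 21150) = (9*30 + 5294)*(9008 + 21150) = (270 + 5294)*30158 = 5564*30158 = 167799112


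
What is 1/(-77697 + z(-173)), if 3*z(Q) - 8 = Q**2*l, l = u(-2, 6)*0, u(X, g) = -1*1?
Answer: -3/233083 ≈ -1.2871e-5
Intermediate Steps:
u(X, g) = -1
l = 0 (l = -1*0 = 0)
z(Q) = 8/3 (z(Q) = 8/3 + (Q**2*0)/3 = 8/3 + (1/3)*0 = 8/3 + 0 = 8/3)
1/(-77697 + z(-173)) = 1/(-77697 + 8/3) = 1/(-233083/3) = -3/233083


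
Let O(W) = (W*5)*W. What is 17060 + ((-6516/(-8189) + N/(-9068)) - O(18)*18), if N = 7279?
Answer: -898520529843/74257852 ≈ -12100.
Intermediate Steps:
O(W) = 5*W**2 (O(W) = (5*W)*W = 5*W**2)
17060 + ((-6516/(-8189) + N/(-9068)) - O(18)*18) = 17060 + ((-6516/(-8189) + 7279/(-9068)) - 5*18**2*18) = 17060 + ((-6516*(-1/8189) + 7279*(-1/9068)) - 5*324*18) = 17060 + ((6516/8189 - 7279/9068) - 1620*18) = 17060 + (-520643/74257852 - 1*29160) = 17060 + (-520643/74257852 - 29160) = 17060 - 2165359484963/74257852 = -898520529843/74257852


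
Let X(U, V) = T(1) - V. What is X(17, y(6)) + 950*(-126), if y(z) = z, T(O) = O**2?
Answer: -119705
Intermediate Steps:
X(U, V) = 1 - V (X(U, V) = 1**2 - V = 1 - V)
X(17, y(6)) + 950*(-126) = (1 - 1*6) + 950*(-126) = (1 - 6) - 119700 = -5 - 119700 = -119705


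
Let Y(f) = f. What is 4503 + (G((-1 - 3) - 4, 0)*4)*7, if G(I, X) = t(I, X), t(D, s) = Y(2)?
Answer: 4559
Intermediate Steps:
t(D, s) = 2
G(I, X) = 2
4503 + (G((-1 - 3) - 4, 0)*4)*7 = 4503 + (2*4)*7 = 4503 + 8*7 = 4503 + 56 = 4559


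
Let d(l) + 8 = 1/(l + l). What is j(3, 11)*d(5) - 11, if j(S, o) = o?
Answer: -979/10 ≈ -97.900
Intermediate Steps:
d(l) = -8 + 1/(2*l) (d(l) = -8 + 1/(l + l) = -8 + 1/(2*l))
j(3, 11)*d(5) - 11 = 11*(-8 + (½)/5) - 11 = 11*(-8 + (½)*(⅕)) - 11 = 11*(-8 + ⅒) - 11 = 11*(-79/10) - 11 = -869/10 - 11 = -979/10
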